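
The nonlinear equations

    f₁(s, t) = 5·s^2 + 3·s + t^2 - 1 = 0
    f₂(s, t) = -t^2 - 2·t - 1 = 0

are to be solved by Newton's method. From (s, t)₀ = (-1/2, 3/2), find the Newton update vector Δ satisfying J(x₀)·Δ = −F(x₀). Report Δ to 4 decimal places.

At (-1/2, 3/2): F = (1.0000, -6.2500).
Jacobian J = [[10·s + 3, 2·t], [0, -2·t - 2]].
At the point, J = [[-2.0000, 3.0000], [0.0000, -5.0000]] (det J = 10.0000).
Solving J·Δ = −F gives Δ = (-1.3750, -1.2500).

(-1.3750, -1.2500)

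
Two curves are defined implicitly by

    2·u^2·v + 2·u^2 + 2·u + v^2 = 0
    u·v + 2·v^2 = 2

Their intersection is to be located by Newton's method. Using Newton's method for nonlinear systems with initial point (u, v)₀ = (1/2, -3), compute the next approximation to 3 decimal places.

(4.154, -2.692)

At (1/2, -3): F = (9.000, 14.500).
Jacobian J = [[4·u·v + 4·u + 2, 2·u^2 + 2·v], [v, u + 4·v]].
At the point, J = [[-2.000, -5.500], [-3.000, -11.500]] (det J = 6.500).
Solving J·Δ = −F gives Δ = (3.654, 0.308).
Then the next iterate is (u, v)₁ = (4.154, -2.692).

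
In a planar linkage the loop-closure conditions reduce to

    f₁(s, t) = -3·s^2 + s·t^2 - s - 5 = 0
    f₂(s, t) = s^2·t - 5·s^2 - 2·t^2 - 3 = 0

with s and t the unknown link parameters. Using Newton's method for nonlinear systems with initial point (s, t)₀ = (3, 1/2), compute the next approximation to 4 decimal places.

At (3, 1/2): F = (-34.2500, -44.0000).
Jacobian J = [[-6·s + t^2 - 1, 2·s·t], [2·s·t - 10·s, s^2 - 4·t]].
At the point, J = [[-18.7500, 3.0000], [-27.0000, 7.0000]] (det J = -50.2500).
Solving J·Δ = −F gives Δ = (-2.1443, -1.9851).
Then the next iterate is (s, t)₁ = (0.8557, -1.4851).

(0.8557, -1.4851)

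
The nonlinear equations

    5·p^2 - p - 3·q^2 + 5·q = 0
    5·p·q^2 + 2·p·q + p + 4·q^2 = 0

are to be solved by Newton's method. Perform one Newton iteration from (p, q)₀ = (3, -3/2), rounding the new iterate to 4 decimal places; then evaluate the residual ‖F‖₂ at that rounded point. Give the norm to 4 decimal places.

12.8615

At (3, -3/2): F = (27.7500, 36.7500).
Jacobian J = [[10·p - 1, -6·q + 5], [5·q^2 + 2·q + 1, 10·p·q + 2·p + 8·q]].
At the point, J = [[29.0000, 14.0000], [9.2500, -51.0000]] (det J = -1608.5000).
Solving J·Δ = −F gives Δ = (-1.1997, 0.5030).
Then the next iterate is (p, q)₁ = (1.8003, -0.9970).
Re-evaluating at (1.8003, -0.9970): F = (6.438073, 11.134110), so ‖F‖₂ = 12.8615.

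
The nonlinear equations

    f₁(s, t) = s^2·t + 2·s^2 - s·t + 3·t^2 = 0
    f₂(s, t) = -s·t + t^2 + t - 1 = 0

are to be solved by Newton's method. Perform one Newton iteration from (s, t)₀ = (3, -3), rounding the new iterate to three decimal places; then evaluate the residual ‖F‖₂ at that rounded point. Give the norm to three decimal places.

21.632

At (3, -3): F = (27.000, 14.000).
Jacobian J = [[2·s·t + 4·s - t, s^2 - s + 6·t], [-t, -s + 2·t + 1]].
At the point, J = [[-3.000, -12.000], [3.000, -8.000]] (det J = 60.000).
Solving J·Δ = −F gives Δ = (0.800, 2.050).
Then the next iterate is (s, t)₁ = (3.800, -0.950).
Re-evaluating at (3.800, -0.950): F = (21.47950, 2.56250), so ‖F‖₂ = 21.632.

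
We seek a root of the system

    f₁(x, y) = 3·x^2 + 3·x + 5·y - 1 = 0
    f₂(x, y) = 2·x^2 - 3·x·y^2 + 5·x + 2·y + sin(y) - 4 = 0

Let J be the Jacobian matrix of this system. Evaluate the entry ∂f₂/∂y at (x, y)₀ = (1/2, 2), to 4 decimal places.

-4.4161

∂f₂/∂y = -6·x·y + cos(y) + 2.
At (1/2, 2) this is -4.4161.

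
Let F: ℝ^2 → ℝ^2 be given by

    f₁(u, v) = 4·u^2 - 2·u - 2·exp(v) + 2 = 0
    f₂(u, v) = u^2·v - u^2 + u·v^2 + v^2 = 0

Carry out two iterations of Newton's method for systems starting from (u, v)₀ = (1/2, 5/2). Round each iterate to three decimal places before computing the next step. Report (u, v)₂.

At (1/2, 5/2): F = (-22.36499, 9.750).
Jacobian J = [[8·u - 2, -2·exp(v)], [2·u·v - 2·u + v^2, u^2 + 2·u·v + 2·v]].
At the point, J = [[2.000, -24.36499], [7.750, 7.750]] (det J = 204.32866).
Solving J·Δ = −F gives Δ = (-0.314, -0.944).
Then the next iterate is (u, v)₁ = (0.186, 1.556).
Round to (0.186, 1.556) and repeat: F = (-7.71326, 2.89070), J = [[-0.512, -9.47965], [2.62797, 3.72543]].
Δ = (0.058, -0.817), so (u, v)₂ = (0.244, 0.739).

(0.244, 0.739)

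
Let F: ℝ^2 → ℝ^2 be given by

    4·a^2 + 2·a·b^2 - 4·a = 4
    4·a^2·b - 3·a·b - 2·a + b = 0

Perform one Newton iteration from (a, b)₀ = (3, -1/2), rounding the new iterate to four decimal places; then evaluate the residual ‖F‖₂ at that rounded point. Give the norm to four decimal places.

At (3, -1/2): F = (21.5000, -20.0000).
Jacobian J = [[8·a + 2·b^2 - 4, 4·a·b], [8·a·b - 3·b - 2, 4·a^2 - 3·a + 1]].
At the point, J = [[20.5000, -6.0000], [-12.5000, 28.0000]] (det J = 499.0000).
Solving J·Δ = −F gives Δ = (-0.9659, 0.2831).
Then the next iterate is (a, b)₁ = (2.0341, -0.2169).
Re-evaluating at (2.0341, -0.2169): F = (4.605242, -6.551261), so ‖F‖₂ = 8.0080.

8.0080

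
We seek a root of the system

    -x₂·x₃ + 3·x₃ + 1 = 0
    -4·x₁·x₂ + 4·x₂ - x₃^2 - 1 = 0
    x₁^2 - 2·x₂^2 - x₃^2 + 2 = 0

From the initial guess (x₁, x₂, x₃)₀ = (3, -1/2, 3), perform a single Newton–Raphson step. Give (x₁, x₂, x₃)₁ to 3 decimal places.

(-0.248, 0.049, 0.185)

At (3, -1/2, 3): F = (11.500, -6.000, 1.500).
Jacobian J = [[0, -x₃, -x₂ + 3], [-4·x₂, -4·x₁ + 4, -2·x₃], [2·x₁, -4·x₂, -2·x₃]].
At the point, J = [[0.000, -3.000, 3.500], [2.000, -8.000, -6.000], [6.000, 2.000, -6.000]] (det J = 254.000).
Solving J·Δ = −F gives Δ = (-3.248, 0.549, -2.815).
Then the next iterate is (x₁, x₂, x₃)₁ = (-0.248, 0.049, 0.185).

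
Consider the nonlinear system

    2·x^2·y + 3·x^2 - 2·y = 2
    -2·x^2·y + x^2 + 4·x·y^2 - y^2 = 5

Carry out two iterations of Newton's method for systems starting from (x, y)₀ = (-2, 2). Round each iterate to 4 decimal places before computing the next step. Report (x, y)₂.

At (-2, 2): F = (22.0000, -53.0000).
Jacobian J = [[4·x·y + 6·x, 2·x^2 - 2], [-4·x·y + 2·x + 4·y^2, -2·x^2 + 8·x·y - 2·y]].
At the point, J = [[-28.0000, 6.0000], [28.0000, -44.0000]] (det J = 1064.0000).
Solving J·Δ = −F gives Δ = (0.6109, -0.8158).
Then the next iterate is (x, y)₁ = (-1.3891, 1.1842).
Round to (-1.3891, 1.1842) and repeat: F = (5.990458, -16.834697), J = [[-14.914489, 1.859198], [9.411007, -19.387375]].
Δ = (0.3123, -0.7167), so (x, y)₂ = (-1.0768, 0.4675).

(-1.0768, 0.4675)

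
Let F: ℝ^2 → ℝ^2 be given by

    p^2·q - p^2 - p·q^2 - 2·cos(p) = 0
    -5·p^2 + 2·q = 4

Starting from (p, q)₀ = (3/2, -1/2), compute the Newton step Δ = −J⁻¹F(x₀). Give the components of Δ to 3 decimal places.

(-1.048, 0.268)

At (3/2, -1/2): F = (-3.89147, -16.250).
Jacobian J = [[2·p·q - 2·p - q^2 + 2·sin(p), p^2 - 2·p·q], [-10·p, 2]].
At the point, J = [[-2.75501, 3.750], [-15.000, 2.000]] (det J = 50.73998).
Solving J·Δ = −F gives Δ = (-1.048, 0.268).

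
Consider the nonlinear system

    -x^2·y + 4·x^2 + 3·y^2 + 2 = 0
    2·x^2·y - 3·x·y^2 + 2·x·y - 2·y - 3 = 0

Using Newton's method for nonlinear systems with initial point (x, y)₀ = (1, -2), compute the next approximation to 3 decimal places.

(1.229, -0.250)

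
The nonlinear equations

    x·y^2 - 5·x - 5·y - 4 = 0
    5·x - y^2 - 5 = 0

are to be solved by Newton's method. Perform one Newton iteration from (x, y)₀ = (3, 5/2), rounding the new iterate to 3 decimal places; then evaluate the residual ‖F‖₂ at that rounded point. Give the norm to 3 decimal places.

8.117

At (3, 5/2): F = (-12.750, 3.750).
Jacobian J = [[y^2 - 5, 2·x·y - 5], [5, -2·y]].
At the point, J = [[1.250, 10.000], [5.000, -5.000]] (det J = -56.250).
Solving J·Δ = −F gives Δ = (0.467, 1.217).
Then the next iterate is (x, y)₁ = (3.467, 3.717).
Re-evaluating at (3.467, 3.717): F = (7.98038, -1.48109), so ‖F‖₂ = 8.117.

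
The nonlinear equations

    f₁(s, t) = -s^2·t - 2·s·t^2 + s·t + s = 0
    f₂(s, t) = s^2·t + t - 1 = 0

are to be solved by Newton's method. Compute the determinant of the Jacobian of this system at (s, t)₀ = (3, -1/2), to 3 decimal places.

J = [[-2·s·t - 2·t^2 + t + 1, -s^2 - 4·s·t + s], [2·s·t, s^2 + 1]].
At the point, J = [[3.000, 0.000], [-3.000, 10.000]].
det J = 30.000.

30.000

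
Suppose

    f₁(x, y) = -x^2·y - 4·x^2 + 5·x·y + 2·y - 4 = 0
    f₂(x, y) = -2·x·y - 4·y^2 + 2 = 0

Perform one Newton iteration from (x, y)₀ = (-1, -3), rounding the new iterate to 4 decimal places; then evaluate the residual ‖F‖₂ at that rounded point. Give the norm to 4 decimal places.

9.6389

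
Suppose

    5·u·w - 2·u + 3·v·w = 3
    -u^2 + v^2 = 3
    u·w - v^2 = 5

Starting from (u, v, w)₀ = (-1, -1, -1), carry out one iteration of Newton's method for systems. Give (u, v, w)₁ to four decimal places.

(3.1944, 1.6944, -4.8056)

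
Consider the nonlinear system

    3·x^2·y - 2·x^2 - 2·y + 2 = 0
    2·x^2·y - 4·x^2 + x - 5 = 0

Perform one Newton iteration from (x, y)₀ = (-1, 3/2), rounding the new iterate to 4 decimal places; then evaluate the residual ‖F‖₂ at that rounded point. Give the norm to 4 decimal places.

At (-1, 3/2): F = (1.5000, -7.0000).
Jacobian J = [[6·x·y - 4·x, 3·x^2 - 2], [4·x·y - 8·x + 1, 2·x^2]].
At the point, J = [[-5.0000, 1.0000], [3.0000, 2.0000]] (det J = -13.0000).
Solving J·Δ = −F gives Δ = (0.7692, 2.3462).
Then the next iterate is (x, y)₁ = (-0.2308, 3.8462).
Re-evaluating at (-0.2308, 3.8462): F = (-5.184292, -5.034111), so ‖F‖₂ = 7.2263.

7.2263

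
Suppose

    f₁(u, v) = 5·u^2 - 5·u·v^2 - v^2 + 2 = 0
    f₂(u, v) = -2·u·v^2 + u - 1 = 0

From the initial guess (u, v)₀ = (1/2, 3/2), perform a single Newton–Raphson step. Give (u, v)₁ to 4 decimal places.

(-0.3333, 1.5556)

At (1/2, 3/2): F = (-4.6250, -2.7500).
Jacobian J = [[10·u - 5·v^2, -10·u·v - 2·v], [-2·v^2 + 1, -4·u·v]].
At the point, J = [[-6.2500, -10.5000], [-3.5000, -3.0000]] (det J = -18.0000).
Solving J·Δ = −F gives Δ = (-0.8333, 0.0556).
Then the next iterate is (u, v)₁ = (-0.3333, 1.5556).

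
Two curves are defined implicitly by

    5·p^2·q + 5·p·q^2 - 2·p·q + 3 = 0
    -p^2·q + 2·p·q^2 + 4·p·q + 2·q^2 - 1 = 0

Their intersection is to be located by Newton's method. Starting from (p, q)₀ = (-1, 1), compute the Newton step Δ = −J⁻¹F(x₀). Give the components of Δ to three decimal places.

At (-1, 1): F = (5.000, -6.000).
Jacobian J = [[10·p·q + 5·q^2 - 2·q, 5·p^2 + 10·p·q - 2·p], [-2·p·q + 2·q^2 + 4·q, -p^2 + 4·p·q + 4·p + 4·q]].
At the point, J = [[-7.000, -3.000], [8.000, -5.000]] (det J = 59.000).
Solving J·Δ = −F gives Δ = (0.729, -0.034).

(0.729, -0.034)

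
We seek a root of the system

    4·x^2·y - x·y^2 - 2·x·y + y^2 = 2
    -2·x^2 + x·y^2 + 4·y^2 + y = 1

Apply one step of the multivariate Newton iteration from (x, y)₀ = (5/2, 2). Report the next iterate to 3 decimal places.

At (5/2, 2): F = (32.000, 14.500).
Jacobian J = [[8·x·y - y^2 - 2·y, 4·x^2 - 2·x·y - 2·x + 2·y], [-4·x + y^2, 2·x·y + 8·y + 1]].
At the point, J = [[32.000, 14.000], [-6.000, 27.000]] (det J = 948.000).
Solving J·Δ = −F gives Δ = (-0.697, -0.692).
Then the next iterate is (x, y)₁ = (1.803, 1.308).

(1.803, 1.308)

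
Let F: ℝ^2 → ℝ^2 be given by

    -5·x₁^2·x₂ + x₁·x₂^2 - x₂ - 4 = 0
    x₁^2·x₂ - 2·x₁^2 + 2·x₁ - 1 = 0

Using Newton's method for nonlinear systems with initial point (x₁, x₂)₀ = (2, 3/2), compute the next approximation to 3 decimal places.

At (2, 3/2): F = (-31.000, 1.000).
Jacobian J = [[-10·x₁·x₂ + x₂^2, -5·x₁^2 + 2·x₁·x₂ - 1], [2·x₁·x₂ - 4·x₁ + 2, x₁^2]].
At the point, J = [[-27.750, -15.000], [0.000, 4.000]] (det J = -111.000).
Solving J·Δ = −F gives Δ = (-0.982, -0.250).
Then the next iterate is (x₁, x₂)₁ = (1.018, 1.250).

(1.018, 1.250)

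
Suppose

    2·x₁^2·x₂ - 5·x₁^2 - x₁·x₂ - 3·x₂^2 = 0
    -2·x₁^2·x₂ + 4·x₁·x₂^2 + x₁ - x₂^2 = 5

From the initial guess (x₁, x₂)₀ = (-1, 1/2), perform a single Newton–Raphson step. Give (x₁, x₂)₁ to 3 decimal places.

At (-1, 1/2): F = (-4.250, -8.250).
Jacobian J = [[4·x₁·x₂ - 10·x₁ - x₂, 2·x₁^2 - x₁ - 6·x₂], [-4·x₁·x₂ + 4·x₂^2 + 1, -2·x₁^2 + 8·x₁·x₂ - 2·x₂]].
At the point, J = [[7.500, 0.000], [4.000, -7.000]] (det J = -52.500).
Solving J·Δ = −F gives Δ = (0.567, -0.855).
Then the next iterate is (x₁, x₂)₁ = (-0.433, -0.355).

(-0.433, -0.355)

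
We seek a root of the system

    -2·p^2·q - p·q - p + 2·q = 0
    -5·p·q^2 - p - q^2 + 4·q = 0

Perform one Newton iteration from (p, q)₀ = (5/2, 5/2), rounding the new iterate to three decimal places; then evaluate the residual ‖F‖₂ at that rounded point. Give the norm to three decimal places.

At (5/2, 5/2): F = (-35.000, -76.875).
Jacobian J = [[-4·p·q - q - 1, -2·p^2 - p + 2], [-5·q^2 - 1, -10·p·q - 2·q + 4]].
At the point, J = [[-28.500, -13.000], [-32.250, -63.500]] (det J = 1390.500).
Solving J·Δ = −F gives Δ = (-0.880, -0.764).
Then the next iterate is (p, q)₁ = (1.620, 1.736).
Re-evaluating at (1.620, 1.736): F = (-10.07224, -22.10063), so ‖F‖₂ = 24.288.

24.288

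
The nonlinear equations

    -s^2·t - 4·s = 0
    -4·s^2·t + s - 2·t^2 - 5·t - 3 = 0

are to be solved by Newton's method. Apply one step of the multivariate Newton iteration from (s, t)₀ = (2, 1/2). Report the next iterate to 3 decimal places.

(0.345, 0.482)

At (2, 1/2): F = (-10.000, -12.000).
Jacobian J = [[-2·s·t - 4, -s^2], [-8·s·t + 1, -4·s^2 - 4·t - 5]].
At the point, J = [[-6.000, -4.000], [-7.000, -23.000]] (det J = 110.000).
Solving J·Δ = −F gives Δ = (-1.655, -0.018).
Then the next iterate is (s, t)₁ = (0.345, 0.482).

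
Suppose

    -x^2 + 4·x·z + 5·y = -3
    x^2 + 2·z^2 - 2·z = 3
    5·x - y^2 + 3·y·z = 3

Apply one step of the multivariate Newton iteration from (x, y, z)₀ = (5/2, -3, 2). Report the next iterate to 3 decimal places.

(1.782, -1.700, 1.390)

At (5/2, -3, 2): F = (1.750, 7.250, -17.500).
Jacobian J = [[-2·x + 4·z, 5, 4·x], [2·x, 0, 4·z - 2], [5, -2·y + 3·z, 3·y]].
At the point, J = [[3.000, 5.000, 10.000], [5.000, 0.000, 6.000], [5.000, 12.000, -9.000]] (det J = 759.000).
Solving J·Δ = −F gives Δ = (-0.718, 1.300, -0.610).
Then the next iterate is (x, y, z)₁ = (1.782, -1.700, 1.390).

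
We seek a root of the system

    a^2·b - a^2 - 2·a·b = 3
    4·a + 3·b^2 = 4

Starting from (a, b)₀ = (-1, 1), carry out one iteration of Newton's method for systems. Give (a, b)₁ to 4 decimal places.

At (-1, 1): F = (-1.0000, -5.0000).
Jacobian J = [[2·a·b - 2·a - 2·b, a^2 - 2·a], [4, 6·b]].
At the point, J = [[-2.0000, 3.0000], [4.0000, 6.0000]] (det J = -24.0000).
Solving J·Δ = −F gives Δ = (0.3750, 0.5833).
Then the next iterate is (a, b)₁ = (-0.6250, 1.5833).

(-0.6250, 1.5833)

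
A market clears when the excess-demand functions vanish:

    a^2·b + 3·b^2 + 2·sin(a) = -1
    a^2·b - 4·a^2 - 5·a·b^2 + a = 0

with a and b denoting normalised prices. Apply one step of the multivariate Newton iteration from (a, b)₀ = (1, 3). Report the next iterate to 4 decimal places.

At (1, 3): F = (32.682942, -45.0000).
Jacobian J = [[2·a·b + 2·cos(a), a^2 + 6·b], [2·a·b - 8·a - 5·b^2 + 1, a^2 - 10·a·b]].
At the point, J = [[7.080605, 19.0000], [-46.0000, -29.0000]] (det J = 668.662466).
Solving J·Δ = −F gives Δ = (0.1388, -1.7719).
Then the next iterate is (a, b)₁ = (1.1388, 1.2281).

(1.1388, 1.2281)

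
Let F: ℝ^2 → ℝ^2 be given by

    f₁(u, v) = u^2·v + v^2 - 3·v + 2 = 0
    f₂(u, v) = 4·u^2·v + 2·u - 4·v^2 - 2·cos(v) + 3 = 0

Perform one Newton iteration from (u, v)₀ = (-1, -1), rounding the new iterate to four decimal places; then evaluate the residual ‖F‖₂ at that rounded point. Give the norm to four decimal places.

At (-1, -1): F = (5.0000, -8.080605).
Jacobian J = [[2·u·v, u^2 + 2·v - 3], [8·u·v + 2, 4·u^2 - 8·v + 2·sin(v)]].
At the point, J = [[2.0000, -4.0000], [10.0000, 10.317058]] (det J = 60.634116).
Solving J·Δ = −F gives Δ = (-0.3177, 1.0912).
Then the next iterate is (u, v)₁ = (-1.3177, 0.0912).
Re-evaluating at (-1.3177, 0.0912): F = (1.893071, -1.026944), so ‖F‖₂ = 2.1537.

2.1537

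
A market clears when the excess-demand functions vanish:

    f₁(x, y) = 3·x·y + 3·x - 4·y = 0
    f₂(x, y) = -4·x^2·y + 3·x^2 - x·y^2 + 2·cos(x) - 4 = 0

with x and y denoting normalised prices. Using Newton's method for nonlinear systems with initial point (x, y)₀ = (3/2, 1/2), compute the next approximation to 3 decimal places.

(0.474, 0.237)

At (3/2, 1/2): F = (4.750, -1.98353).
Jacobian J = [[3·y + 3, 3·x - 4], [-8·x·y + 6·x - y^2 - 2·sin(x), -4·x^2 - 2·x·y]].
At the point, J = [[4.500, 0.500], [0.75501, -10.500]] (det J = -47.62751).
Solving J·Δ = −F gives Δ = (-1.026, -0.263).
Then the next iterate is (x, y)₁ = (0.474, 0.237).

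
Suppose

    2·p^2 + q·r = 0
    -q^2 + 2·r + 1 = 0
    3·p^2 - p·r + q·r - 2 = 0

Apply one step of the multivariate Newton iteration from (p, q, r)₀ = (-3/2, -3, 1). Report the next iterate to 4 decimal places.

At (-3/2, -3, 1): F = (1.5000, -6.0000, 3.2500).
Jacobian J = [[4·p, r, q], [0, -2·q, 2], [6·p - r, r, -p + q]].
At the point, J = [[-6.0000, 1.0000, -3.0000], [0.0000, 6.0000, 2.0000], [-10.0000, 1.0000, -1.5000]] (det J = -134.0000).
Solving J·Δ = −F gives Δ = (0.4291, 1.0075, -0.0224).
Then the next iterate is (p, q, r)₁ = (-1.0709, -1.9925, 0.9776).

(-1.0709, -1.9925, 0.9776)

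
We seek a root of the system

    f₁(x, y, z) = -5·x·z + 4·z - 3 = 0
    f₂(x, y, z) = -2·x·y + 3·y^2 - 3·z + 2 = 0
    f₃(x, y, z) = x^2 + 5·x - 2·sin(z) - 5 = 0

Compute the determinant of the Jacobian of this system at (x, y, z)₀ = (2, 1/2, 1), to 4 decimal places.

J = [[-5·z, 0, -5·x + 4], [-2·y, -2·x + 6·y, -3], [2·x + 5, 0, -2·cos(z)]].
At the point, J = [[-5.0000, 0.0000, -6.0000], [-1.0000, -1.0000, -3.0000], [9.0000, 0.0000, -1.080605]].
det J = -59.4030.

-59.4030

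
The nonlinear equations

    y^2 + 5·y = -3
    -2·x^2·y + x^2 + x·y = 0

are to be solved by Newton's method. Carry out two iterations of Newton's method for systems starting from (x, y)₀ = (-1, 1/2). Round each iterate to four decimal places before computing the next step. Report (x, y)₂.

At (-1, 1/2): F = (5.7500, -0.5000).
Jacobian J = [[0, 2·y + 5], [-4·x·y + 2·x + y, -2·x^2 + x]].
At the point, J = [[0.0000, 6.0000], [0.5000, -3.0000]] (det J = -3.0000).
Solving J·Δ = −F gives Δ = (-4.7500, -0.9583).
Then the next iterate is (x, y)₁ = (-5.7500, -0.4583).
Round to (-5.7500, -0.4583) and repeat: F = (0.918539, 66.002813), J = [[0.0000, 4.0834], [-22.4992, -71.8750]].
Δ = (3.6522, -0.2249), so (x, y)₂ = (-2.0978, -0.6832).

(-2.0978, -0.6832)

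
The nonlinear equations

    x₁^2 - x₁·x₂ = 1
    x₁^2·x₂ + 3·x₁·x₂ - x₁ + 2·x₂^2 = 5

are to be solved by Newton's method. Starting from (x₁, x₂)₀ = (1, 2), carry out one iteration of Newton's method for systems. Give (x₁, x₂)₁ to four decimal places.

At (1, 2): F = (-2.0000, 10.0000).
Jacobian J = [[2·x₁ - x₂, -x₁], [2·x₁·x₂ + 3·x₂ - 1, x₁^2 + 3·x₁ + 4·x₂]].
At the point, J = [[0.0000, -1.0000], [9.0000, 12.0000]] (det J = 9.0000).
Solving J·Δ = −F gives Δ = (1.5556, -2.0000).
Then the next iterate is (x₁, x₂)₁ = (2.5556, 0.0000).

(2.5556, 0.0000)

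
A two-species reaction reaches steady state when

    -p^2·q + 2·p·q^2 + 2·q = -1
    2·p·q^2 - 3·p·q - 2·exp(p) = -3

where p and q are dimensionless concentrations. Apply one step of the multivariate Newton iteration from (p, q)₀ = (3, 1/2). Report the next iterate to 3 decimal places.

At (3, 1/2): F = (-1.000, -40.17107).
Jacobian J = [[-2·p·q + 2·q^2, -p^2 + 4·p·q + 2], [2·q^2 - 3·q - 2·exp(p), 4·p·q - 3·p]].
At the point, J = [[-2.500, -1.000], [-41.17107, -3.000]] (det J = -33.67107).
Solving J·Δ = −F gives Δ = (-1.104, 1.760).
Then the next iterate is (p, q)₁ = (1.896, 2.260).

(1.896, 2.260)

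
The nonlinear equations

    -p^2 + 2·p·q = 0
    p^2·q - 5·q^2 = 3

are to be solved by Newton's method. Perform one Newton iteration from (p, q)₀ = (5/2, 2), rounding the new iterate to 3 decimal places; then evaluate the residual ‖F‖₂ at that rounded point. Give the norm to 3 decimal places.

2.868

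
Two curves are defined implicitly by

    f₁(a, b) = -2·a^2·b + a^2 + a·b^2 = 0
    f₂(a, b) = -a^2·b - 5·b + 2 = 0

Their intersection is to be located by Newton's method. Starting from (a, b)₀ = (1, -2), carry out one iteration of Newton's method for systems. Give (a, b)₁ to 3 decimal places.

(1.500, 0.667)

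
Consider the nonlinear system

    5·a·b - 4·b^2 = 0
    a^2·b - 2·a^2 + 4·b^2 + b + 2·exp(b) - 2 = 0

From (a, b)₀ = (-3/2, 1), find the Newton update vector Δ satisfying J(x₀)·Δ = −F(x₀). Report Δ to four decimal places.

At (-3/2, 1): F = (-11.5000, 6.186564).
Jacobian J = [[5·b, 5·a - 8·b], [2·a·b - 4·a, a^2 + 8·b + 2·exp(b) + 1]].
At the point, J = [[5.0000, -15.5000], [3.0000, 16.686564]] (det J = 129.932818).
Solving J·Δ = −F gives Δ = (0.7389, -0.5036).

(0.7389, -0.5036)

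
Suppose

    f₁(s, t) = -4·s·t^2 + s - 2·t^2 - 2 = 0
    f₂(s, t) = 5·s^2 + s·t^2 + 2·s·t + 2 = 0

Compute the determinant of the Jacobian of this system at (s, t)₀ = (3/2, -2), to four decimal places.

J = [[-4·t^2 + 1, -8·s·t - 4·t], [10·s + t^2 + 2·t, 2·s·t + 2·s]].
At the point, J = [[-15.0000, 32.0000], [15.0000, -3.0000]].
det J = -435.0000.

-435.0000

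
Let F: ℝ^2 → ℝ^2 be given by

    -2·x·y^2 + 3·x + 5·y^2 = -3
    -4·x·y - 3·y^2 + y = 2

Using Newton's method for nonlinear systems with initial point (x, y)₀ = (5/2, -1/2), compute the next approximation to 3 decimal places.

At (5/2, -1/2): F = (10.500, 1.750).
Jacobian J = [[-2·y^2 + 3, -4·x·y + 10·y], [-4·y, -4·x - 6·y + 1]].
At the point, J = [[2.500, 0.000], [2.000, -6.000]] (det J = -15.000).
Solving J·Δ = −F gives Δ = (-4.200, -1.108).
Then the next iterate is (x, y)₁ = (-1.700, -1.608).

(-1.700, -1.608)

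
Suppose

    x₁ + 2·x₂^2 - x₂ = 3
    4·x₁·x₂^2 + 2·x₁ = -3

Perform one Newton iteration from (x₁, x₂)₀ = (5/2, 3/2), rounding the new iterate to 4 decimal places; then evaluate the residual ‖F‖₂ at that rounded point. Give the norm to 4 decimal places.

4.4987

At (5/2, 3/2): F = (2.5000, 30.5000).
Jacobian J = [[1, 4·x₂ - 1], [4·x₂^2 + 2, 8·x₁·x₂]].
At the point, J = [[1.0000, 5.0000], [11.0000, 30.0000]] (det J = -25.0000).
Solving J·Δ = −F gives Δ = (-3.1000, 0.1200).
Then the next iterate is (x₁, x₂)₁ = (-0.6000, 1.6200).
Re-evaluating at (-0.6000, 1.6200): F = (0.0288, -4.498560), so ‖F‖₂ = 4.4987.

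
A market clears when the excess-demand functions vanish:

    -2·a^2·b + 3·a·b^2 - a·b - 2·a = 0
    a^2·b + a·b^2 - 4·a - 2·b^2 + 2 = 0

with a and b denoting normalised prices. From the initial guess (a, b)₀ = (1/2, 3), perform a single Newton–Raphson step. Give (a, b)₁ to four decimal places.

(0.5925, 1.6275)

At (1/2, 3): F = (9.5000, -12.7500).
Jacobian J = [[-4·a·b + 3·b^2 - b - 2, -2·a^2 + 6·a·b - a], [2·a·b + b^2 - 4, a^2 + 2·a·b - 4·b]].
At the point, J = [[16.0000, 8.0000], [8.0000, -8.7500]] (det J = -204.0000).
Solving J·Δ = −F gives Δ = (0.0925, -1.3725).
Then the next iterate is (a, b)₁ = (0.5925, 1.6275).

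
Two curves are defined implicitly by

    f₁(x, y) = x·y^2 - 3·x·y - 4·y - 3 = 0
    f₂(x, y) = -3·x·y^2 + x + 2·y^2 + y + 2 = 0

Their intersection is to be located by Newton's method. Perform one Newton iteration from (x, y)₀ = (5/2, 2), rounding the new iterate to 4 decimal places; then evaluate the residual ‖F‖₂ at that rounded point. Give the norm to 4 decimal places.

1888.5111

At (5/2, 2): F = (-16.0000, -15.5000).
Jacobian J = [[y^2 - 3·y, 2·x·y - 3·x - 4], [-3·y^2 + 1, -6·x·y + 4·y + 1]].
At the point, J = [[-2.0000, -1.5000], [-11.0000, -21.0000]] (det J = 25.5000).
Solving J·Δ = −F gives Δ = (-12.2647, 5.6863).
Then the next iterate is (x, y)₁ = (-9.7647, 7.6863).
Re-evaluating at (-9.7647, 7.6863): F = (-385.472699, 1848.752233), so ‖F‖₂ = 1888.5111.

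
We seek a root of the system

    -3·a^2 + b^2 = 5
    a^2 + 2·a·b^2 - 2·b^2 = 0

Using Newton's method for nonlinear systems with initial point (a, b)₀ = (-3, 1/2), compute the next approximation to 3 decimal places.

At (-3, 1/2): F = (-31.750, 7.000).
Jacobian J = [[-6·a, 2·b], [2·a + 2·b^2, 4·a·b - 4·b]].
At the point, J = [[18.000, 1.000], [-5.500, -8.000]] (det J = -138.500).
Solving J·Δ = −F gives Δ = (1.783, -0.351).
Then the next iterate is (a, b)₁ = (-1.217, 0.149).

(-1.217, 0.149)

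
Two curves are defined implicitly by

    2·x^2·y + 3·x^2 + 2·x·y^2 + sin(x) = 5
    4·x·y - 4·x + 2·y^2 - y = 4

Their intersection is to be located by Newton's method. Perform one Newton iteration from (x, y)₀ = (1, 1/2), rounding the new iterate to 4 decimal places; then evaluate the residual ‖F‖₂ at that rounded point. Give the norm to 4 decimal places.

0.5593

At (1, 1/2): F = (0.341471, -6.0000).
Jacobian J = [[4·x·y + 6·x + 2·y^2 + cos(x), 2·x^2 + 4·x·y], [4·y - 4, 4·x + 4·y - 1]].
At the point, J = [[9.040302, 4.0000], [-2.0000, 5.0000]] (det J = 53.201512).
Solving J·Δ = −F gives Δ = (-0.4832, 1.0067).
Then the next iterate is (x, y)₁ = (0.5168, 1.5067).
Re-evaluating at (0.5168, 1.5067): F = (-0.553405, 0.081040), so ‖F‖₂ = 0.5593.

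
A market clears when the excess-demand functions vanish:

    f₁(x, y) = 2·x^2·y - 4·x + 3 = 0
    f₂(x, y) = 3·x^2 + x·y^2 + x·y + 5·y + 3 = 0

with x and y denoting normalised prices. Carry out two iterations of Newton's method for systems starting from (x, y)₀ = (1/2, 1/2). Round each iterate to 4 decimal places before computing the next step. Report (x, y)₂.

At (1/2, 1/2): F = (1.2500, 6.6250).
Jacobian J = [[4·x·y - 4, 2·x^2], [6·x + y^2 + y, 2·x·y + x + 5]].
At the point, J = [[-3.0000, 0.5000], [3.7500, 6.0000]] (det J = -19.8750).
Solving J·Δ = −F gives Δ = (0.2107, -1.2358).
Then the next iterate is (x, y)₁ = (0.7107, -0.7358).
Round to (0.7107, -0.7358) and repeat: F = (-0.586097, 0.698125), J = [[-6.091732, 1.010189], [4.069802, 4.664834]].
Δ = (-0.1057, -0.0574), so (x, y)₂ = (0.6050, -0.7932).

(0.6050, -0.7932)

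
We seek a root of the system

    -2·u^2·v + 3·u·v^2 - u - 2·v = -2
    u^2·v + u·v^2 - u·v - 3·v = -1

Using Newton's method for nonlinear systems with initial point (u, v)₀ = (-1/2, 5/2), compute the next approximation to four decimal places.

At (-1/2, 5/2): F = (-13.1250, -7.7500).
Jacobian J = [[-4·u·v + 3·v^2 - 1, -2·u^2 + 6·u·v - 2], [2·u·v + v^2 - v, u^2 + 2·u·v - u - 3]].
At the point, J = [[22.7500, -10.0000], [1.2500, -4.7500]] (det J = -95.5625).
Solving J·Δ = −F gives Δ = (-0.1586, -1.6733).
Then the next iterate is (u, v)₁ = (-0.6586, 0.8267).

(-0.6586, 0.8267)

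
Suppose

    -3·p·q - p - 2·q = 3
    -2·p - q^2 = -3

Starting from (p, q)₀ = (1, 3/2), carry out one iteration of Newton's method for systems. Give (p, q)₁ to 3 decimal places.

At (1, 3/2): F = (-11.500, -1.250).
Jacobian J = [[-3·q - 1, -3·p - 2], [-2, -2·q]].
At the point, J = [[-5.500, -5.000], [-2.000, -3.000]] (det J = 6.500).
Solving J·Δ = −F gives Δ = (-4.346, 2.481).
Then the next iterate is (p, q)₁ = (-3.346, 3.981).

(-3.346, 3.981)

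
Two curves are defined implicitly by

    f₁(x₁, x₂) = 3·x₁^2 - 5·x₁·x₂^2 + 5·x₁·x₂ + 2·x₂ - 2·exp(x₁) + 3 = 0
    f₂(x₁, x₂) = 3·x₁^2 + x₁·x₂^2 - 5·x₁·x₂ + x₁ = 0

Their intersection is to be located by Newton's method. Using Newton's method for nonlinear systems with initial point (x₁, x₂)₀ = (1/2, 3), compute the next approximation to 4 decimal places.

At (1/2, 3): F = (-8.547443, -1.7500).
Jacobian J = [[6·x₁ - 5·x₂^2 + 5·x₂ - 2·exp(x₁), -10·x₁·x₂ + 5·x₁ + 2], [6·x₁ + x₂^2 - 5·x₂ + 1, 2·x₁·x₂ - 5·x₁]].
At the point, J = [[-30.297443, -10.5000], [-2.0000, 0.5000]] (det J = -36.148721).
Solving J·Δ = −F gives Δ = (-0.6265, 0.9938).
Then the next iterate is (x₁, x₂)₁ = (-0.1265, 3.9938).

(-0.1265, 3.9938)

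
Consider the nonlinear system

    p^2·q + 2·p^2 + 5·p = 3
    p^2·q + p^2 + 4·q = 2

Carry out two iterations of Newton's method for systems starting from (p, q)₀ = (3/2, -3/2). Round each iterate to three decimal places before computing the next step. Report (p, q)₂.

(0.528, 0.458)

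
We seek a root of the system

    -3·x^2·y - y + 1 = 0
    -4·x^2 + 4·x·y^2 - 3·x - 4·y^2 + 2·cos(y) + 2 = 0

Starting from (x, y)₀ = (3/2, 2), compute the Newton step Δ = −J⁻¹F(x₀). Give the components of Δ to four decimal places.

(-1.1902, 0.8934)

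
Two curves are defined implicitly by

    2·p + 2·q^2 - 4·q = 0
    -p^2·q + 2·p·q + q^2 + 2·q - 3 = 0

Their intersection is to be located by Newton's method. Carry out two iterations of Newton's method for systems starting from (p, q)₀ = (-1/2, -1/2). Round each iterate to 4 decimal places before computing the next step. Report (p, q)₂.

(-1.8804, -0.7102)

At (-1/2, -1/2): F = (1.5000, -3.1250).
Jacobian J = [[2, 4·q - 4], [-2·p·q + 2·q, -p^2 + 2·p + 2·q + 2]].
At the point, J = [[2.0000, -6.0000], [-1.5000, -0.2500]] (det J = -9.5000).
Solving J·Δ = −F gives Δ = (-2.0132, -0.4211).
Then the next iterate is (p, q)₁ = (-2.5132, -0.9211).
Round to (-2.5132, -0.9211) and repeat: F = (0.354850, 6.453870), J = [[2.0000, -7.6844], [-6.472017, -11.184774]].
Δ = (0.6328, 0.2109), so (p, q)₂ = (-1.8804, -0.7102).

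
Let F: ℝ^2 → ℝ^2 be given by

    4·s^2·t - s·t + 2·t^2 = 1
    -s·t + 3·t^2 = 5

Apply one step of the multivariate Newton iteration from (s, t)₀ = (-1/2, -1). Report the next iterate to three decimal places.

At (-1/2, -1): F = (-0.500, -2.500).
Jacobian J = [[8·s·t - t, 4·s^2 - s + 4·t], [-t, -s + 6·t]].
At the point, J = [[5.000, -2.500], [1.000, -5.500]] (det J = -25.000).
Solving J·Δ = −F gives Δ = (-0.140, -0.480).
Then the next iterate is (s, t)₁ = (-0.640, -1.480).

(-0.640, -1.480)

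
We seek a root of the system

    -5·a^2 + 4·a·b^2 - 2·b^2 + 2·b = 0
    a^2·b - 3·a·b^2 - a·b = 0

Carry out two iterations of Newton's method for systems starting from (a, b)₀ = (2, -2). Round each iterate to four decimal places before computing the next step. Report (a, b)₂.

(2.5821, 1.4521)

At (2, -2): F = (0.0000, -28.0000).
Jacobian J = [[-10·a + 4·b^2, 8·a·b - 4·b + 2], [2·a·b - 3·b^2 - b, a^2 - 6·a·b - a]].
At the point, J = [[-4.0000, -22.0000], [-18.0000, 26.0000]] (det J = -500.0000).
Solving J·Δ = −F gives Δ = (-1.2320, 0.2240).
Then the next iterate is (a, b)₁ = (0.7680, -1.7760).
Round to (0.7680, -1.7760) and repeat: F = (-3.119843, -6.950781), J = [[4.936704, -1.807744], [-10.414464, 8.005632]].
Δ = (1.8141, 3.2281), so (a, b)₂ = (2.5821, 1.4521).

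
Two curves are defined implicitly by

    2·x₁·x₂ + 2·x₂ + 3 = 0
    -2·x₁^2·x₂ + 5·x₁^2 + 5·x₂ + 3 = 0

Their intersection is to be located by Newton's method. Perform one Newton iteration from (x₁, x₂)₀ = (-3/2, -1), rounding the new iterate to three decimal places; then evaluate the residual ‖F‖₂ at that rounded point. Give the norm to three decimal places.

12.537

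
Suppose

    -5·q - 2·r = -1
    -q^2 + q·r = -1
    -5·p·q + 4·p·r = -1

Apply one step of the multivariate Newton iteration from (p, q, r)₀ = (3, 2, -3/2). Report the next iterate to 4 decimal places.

(1.0268, 0.8571, -1.6429)

At (3, 2, -3/2): F = (-6.0000, -6.0000, -47.0000).
Jacobian J = [[0, -5, -2], [0, -2·q + r, q], [-5·q + 4·r, -5·p, 4·p]].
At the point, J = [[0.0000, -5.0000, -2.0000], [0.0000, -5.5000, 2.0000], [-16.0000, -15.0000, 12.0000]] (det J = 336.0000).
Solving J·Δ = −F gives Δ = (-1.9732, -1.1429, -0.1429).
Then the next iterate is (p, q, r)₁ = (1.0268, 0.8571, -1.6429).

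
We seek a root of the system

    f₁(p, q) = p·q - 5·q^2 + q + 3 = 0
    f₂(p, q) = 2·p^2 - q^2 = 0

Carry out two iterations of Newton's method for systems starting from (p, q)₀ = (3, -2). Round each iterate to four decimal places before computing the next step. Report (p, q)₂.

(0.8270, -0.7198)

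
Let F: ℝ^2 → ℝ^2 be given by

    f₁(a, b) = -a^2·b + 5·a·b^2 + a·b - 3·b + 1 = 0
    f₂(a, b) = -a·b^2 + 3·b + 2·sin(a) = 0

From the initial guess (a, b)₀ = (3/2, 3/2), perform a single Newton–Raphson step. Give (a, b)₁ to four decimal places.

At (3/2, 3/2): F = (12.2500, 3.119990).
Jacobian J = [[-2·a·b + 5·b^2 + b, -a^2 + 10·a·b + a - 3], [-b^2 + 2·cos(a), -2·a·b + 3]].
At the point, J = [[8.2500, 18.7500], [-2.108526, -1.5000]] (det J = 27.159855).
Solving J·Δ = −F gives Δ = (2.8305, -1.8987).
Then the next iterate is (a, b)₁ = (4.3305, -0.3987).

(4.3305, -0.3987)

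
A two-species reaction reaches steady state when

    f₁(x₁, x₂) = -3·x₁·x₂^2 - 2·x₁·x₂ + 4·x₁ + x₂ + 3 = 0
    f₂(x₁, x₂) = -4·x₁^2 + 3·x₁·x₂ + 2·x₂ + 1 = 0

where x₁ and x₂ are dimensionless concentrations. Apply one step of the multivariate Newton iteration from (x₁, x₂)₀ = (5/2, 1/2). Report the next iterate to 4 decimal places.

(1.7962, 1.1558)

At (5/2, 1/2): F = (9.1250, -19.2500).
Jacobian J = [[-3·x₂^2 - 2·x₂ + 4, -6·x₁·x₂ - 2·x₁ + 1], [-8·x₁ + 3·x₂, 3·x₁ + 2]].
At the point, J = [[2.2500, -11.5000], [-18.5000, 9.5000]] (det J = -191.3750).
Solving J·Δ = −F gives Δ = (-0.7038, 0.6558).
Then the next iterate is (x₁, x₂)₁ = (1.7962, 1.1558).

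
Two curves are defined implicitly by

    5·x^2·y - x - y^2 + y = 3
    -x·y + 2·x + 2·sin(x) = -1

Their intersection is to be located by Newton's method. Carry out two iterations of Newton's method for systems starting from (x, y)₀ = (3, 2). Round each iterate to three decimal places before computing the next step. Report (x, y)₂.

At (3, 2): F = (82.000, 1.28224).
Jacobian J = [[10·x·y - 1, 5·x^2 - 2·y + 1], [-y + 2·cos(x) + 2, -x]].
At the point, J = [[59.000, 42.000], [-1.97998, -3.000]] (det J = -93.84063).
Solving J·Δ = −F gives Δ = (-3.195, 2.536).
Then the next iterate is (x, y)₁ = (-0.195, 4.536).
Round to (-0.195, 4.536) and repeat: F = (-17.98189, 1.10699), J = [[-9.84520, -7.88187], [-0.57390, 0.195]].
Δ = (0.810, -3.293), so (x, y)₂ = (0.615, 1.243).

(0.615, 1.243)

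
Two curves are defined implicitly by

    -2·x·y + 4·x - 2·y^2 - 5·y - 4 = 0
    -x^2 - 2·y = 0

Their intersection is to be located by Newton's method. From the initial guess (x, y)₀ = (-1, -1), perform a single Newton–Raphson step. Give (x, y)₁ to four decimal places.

(-0.0714, 0.4286)

At (-1, -1): F = (-7.0000, 1.0000).
Jacobian J = [[-2·y + 4, -2·x - 4·y - 5], [-2·x, -2]].
At the point, J = [[6.0000, 1.0000], [2.0000, -2.0000]] (det J = -14.0000).
Solving J·Δ = −F gives Δ = (0.9286, 1.4286).
Then the next iterate is (x, y)₁ = (-0.0714, 0.4286).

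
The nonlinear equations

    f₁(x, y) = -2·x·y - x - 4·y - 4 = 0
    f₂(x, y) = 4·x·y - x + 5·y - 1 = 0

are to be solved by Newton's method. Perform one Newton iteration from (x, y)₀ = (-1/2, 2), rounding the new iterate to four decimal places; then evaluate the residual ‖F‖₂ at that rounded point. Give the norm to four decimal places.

At (-1/2, 2): F = (-9.5000, 5.5000).
Jacobian J = [[-2·y - 1, -2·x - 4], [4·y - 1, 4·x + 5]].
At the point, J = [[-5.0000, -3.0000], [7.0000, 3.0000]] (det J = 6.0000).
Solving J·Δ = −F gives Δ = (2.0000, -6.5000).
Then the next iterate is (x, y)₁ = (1.5000, -4.5000).
Re-evaluating at (1.5000, -4.5000): F = (26.0000, -52.0000), so ‖F‖₂ = 58.1378.

58.1378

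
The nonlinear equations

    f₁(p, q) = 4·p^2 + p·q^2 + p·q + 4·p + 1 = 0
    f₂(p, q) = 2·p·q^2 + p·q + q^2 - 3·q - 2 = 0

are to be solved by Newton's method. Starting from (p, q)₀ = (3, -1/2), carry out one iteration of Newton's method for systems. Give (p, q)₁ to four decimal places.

(1.2613, -0.5357)

At (3, -1/2): F = (48.2500, -0.2500).
Jacobian J = [[8·p + q^2 + q + 4, 2·p·q + p], [2·q^2 + q, 4·p·q + p + 2·q - 3]].
At the point, J = [[27.7500, 0.0000], [0.0000, -7.0000]] (det J = -194.2500).
Solving J·Δ = −F gives Δ = (-1.7387, -0.0357).
Then the next iterate is (p, q)₁ = (1.2613, -0.5357).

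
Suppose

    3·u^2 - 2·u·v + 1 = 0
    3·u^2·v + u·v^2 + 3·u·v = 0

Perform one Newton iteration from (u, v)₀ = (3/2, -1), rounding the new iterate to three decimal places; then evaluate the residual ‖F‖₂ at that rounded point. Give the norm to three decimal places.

3.321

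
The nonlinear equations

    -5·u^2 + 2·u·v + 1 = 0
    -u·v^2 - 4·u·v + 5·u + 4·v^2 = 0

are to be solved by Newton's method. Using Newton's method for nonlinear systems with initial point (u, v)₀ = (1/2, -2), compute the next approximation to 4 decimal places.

(0.3852, -0.7833)

At (1/2, -2): F = (-2.2500, 20.5000).
Jacobian J = [[-10·u + 2·v, 2·u], [-v^2 - 4·v + 5, -2·u·v - 4·u + 8·v]].
At the point, J = [[-9.0000, 1.0000], [9.0000, -16.0000]] (det J = 135.0000).
Solving J·Δ = −F gives Δ = (-0.1148, 1.2167).
Then the next iterate is (u, v)₁ = (0.3852, -0.7833).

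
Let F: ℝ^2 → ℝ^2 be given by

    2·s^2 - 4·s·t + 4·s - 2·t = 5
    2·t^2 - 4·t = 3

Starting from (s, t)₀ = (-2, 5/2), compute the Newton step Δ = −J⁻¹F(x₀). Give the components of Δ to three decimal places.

At (-2, 5/2): F = (10.000, -0.500).
Jacobian J = [[4·s - 4·t + 4, -4·s - 2], [0, 4·t - 4]].
At the point, J = [[-14.000, 6.000], [0.000, 6.000]] (det J = -84.000).
Solving J·Δ = −F gives Δ = (0.750, 0.083).

(0.750, 0.083)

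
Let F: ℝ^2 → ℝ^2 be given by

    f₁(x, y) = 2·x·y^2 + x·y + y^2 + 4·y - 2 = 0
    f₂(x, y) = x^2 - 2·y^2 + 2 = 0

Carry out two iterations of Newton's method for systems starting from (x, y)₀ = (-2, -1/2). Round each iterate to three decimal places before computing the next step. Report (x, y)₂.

(3.885, 0.120)

At (-2, -1/2): F = (-3.750, 5.500).
Jacobian J = [[2·y^2 + y, 4·x·y + x + 2·y + 4], [2·x, -4·y]].
At the point, J = [[0.000, 5.000], [-4.000, 2.000]] (det J = 20.000).
Solving J·Δ = −F gives Δ = (1.750, 0.750).
Then the next iterate is (x, y)₁ = (-0.250, 0.250).
Round to (-0.250, 0.250) and repeat: F = (-1.03125, 1.93750), J = [[0.375, 4.000], [-0.500, -1.000]].
Δ = (4.135, -0.130), so (x, y)₂ = (3.885, 0.120).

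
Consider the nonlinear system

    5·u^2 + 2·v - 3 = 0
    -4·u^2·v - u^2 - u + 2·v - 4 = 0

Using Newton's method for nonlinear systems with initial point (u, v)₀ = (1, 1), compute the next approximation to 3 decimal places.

At (1, 1): F = (4.000, -8.000).
Jacobian J = [[10·u, 2], [-8·u·v - 2·u - 1, -4·u^2 + 2]].
At the point, J = [[10.000, 2.000], [-11.000, -2.000]] (det J = 2.000).
Solving J·Δ = −F gives Δ = (-4.000, 18.000).
Then the next iterate is (u, v)₁ = (-3.000, 19.000).

(-3.000, 19.000)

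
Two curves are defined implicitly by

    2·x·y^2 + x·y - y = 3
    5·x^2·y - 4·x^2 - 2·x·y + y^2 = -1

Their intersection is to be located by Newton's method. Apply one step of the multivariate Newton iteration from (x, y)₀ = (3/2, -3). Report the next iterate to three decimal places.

At (3/2, -3): F = (22.500, -23.750).
Jacobian J = [[2·y^2 + y, 4·x·y + x - 1], [10·x·y - 8·x - 2·y, 5·x^2 - 2·x + 2·y]].
At the point, J = [[15.000, -17.500], [-51.000, 2.250]] (det J = -858.750).
Solving J·Δ = −F gives Δ = (-0.425, 0.921).
Then the next iterate is (x, y)₁ = (1.075, -2.079).

(1.075, -2.079)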